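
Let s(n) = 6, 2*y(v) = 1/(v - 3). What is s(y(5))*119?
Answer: 714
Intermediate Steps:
y(v) = 1/(2*(-3 + v)) (y(v) = 1/(2*(v - 3)) = 1/(2*(-3 + v)))
s(y(5))*119 = 6*119 = 714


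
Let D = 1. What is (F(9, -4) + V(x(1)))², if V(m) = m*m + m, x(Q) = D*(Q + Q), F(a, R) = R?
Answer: 4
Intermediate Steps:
x(Q) = 2*Q (x(Q) = 1*(Q + Q) = 1*(2*Q) = 2*Q)
V(m) = m + m² (V(m) = m² + m = m + m²)
(F(9, -4) + V(x(1)))² = (-4 + (2*1)*(1 + 2*1))² = (-4 + 2*(1 + 2))² = (-4 + 2*3)² = (-4 + 6)² = 2² = 4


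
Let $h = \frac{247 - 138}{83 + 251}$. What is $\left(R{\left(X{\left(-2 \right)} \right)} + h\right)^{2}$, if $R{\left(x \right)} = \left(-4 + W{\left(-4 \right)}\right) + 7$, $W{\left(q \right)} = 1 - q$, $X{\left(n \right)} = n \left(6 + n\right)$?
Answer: $\frac{7733961}{111556} \approx 69.328$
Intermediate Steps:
$R{\left(x \right)} = 8$ ($R{\left(x \right)} = \left(-4 + \left(1 - -4\right)\right) + 7 = \left(-4 + \left(1 + 4\right)\right) + 7 = \left(-4 + 5\right) + 7 = 1 + 7 = 8$)
$h = \frac{109}{334} \approx 0.32635$
$\left(R{\left(X{\left(-2 \right)} \right)} + h\right)^{2} = \left(8 + \frac{109}{334}\right)^{2} = \left(\frac{2781}{334}\right)^{2} = \frac{7733961}{111556}$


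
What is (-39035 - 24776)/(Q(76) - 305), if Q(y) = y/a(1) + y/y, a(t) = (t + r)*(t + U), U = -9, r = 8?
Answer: 1148598/5491 ≈ 209.18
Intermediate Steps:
a(t) = (-9 + t)*(8 + t) (a(t) = (t + 8)*(t - 9) = (8 + t)*(-9 + t) = (-9 + t)*(8 + t))
Q(y) = 1 - y/72 (Q(y) = y/(-72 + 1² - 1*1) + y/y = y/(-72 + 1 - 1) + 1 = y/(-72) + 1 = y*(-1/72) + 1 = -y/72 + 1 = 1 - y/72)
(-39035 - 24776)/(Q(76) - 305) = (-39035 - 24776)/((1 - 1/72*76) - 305) = -63811/((1 - 19/18) - 305) = -63811/(-1/18 - 305) = -63811/(-5491/18) = -63811*(-18/5491) = 1148598/5491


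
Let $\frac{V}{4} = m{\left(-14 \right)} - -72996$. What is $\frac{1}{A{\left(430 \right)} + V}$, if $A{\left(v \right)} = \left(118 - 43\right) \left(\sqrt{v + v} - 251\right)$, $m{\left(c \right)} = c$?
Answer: $\frac{273103}{74580411109} - \frac{150 \sqrt{215}}{74580411109} \approx 3.6324 \cdot 10^{-6}$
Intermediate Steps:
$V = 291928$ ($V = 4 \left(-14 - -72996\right) = 4 \left(-14 + 72996\right) = 4 \cdot 72982 = 291928$)
$A{\left(v \right)} = -18825 + 75 \sqrt{2} \sqrt{v}$ ($A{\left(v \right)} = 75 \left(\sqrt{2 v} - 251\right) = 75 \left(\sqrt{2} \sqrt{v} - 251\right) = 75 \left(-251 + \sqrt{2} \sqrt{v}\right) = -18825 + 75 \sqrt{2} \sqrt{v}$)
$\frac{1}{A{\left(430 \right)} + V} = \frac{1}{\left(-18825 + 75 \sqrt{2} \sqrt{430}\right) + 291928} = \frac{1}{\left(-18825 + 150 \sqrt{215}\right) + 291928} = \frac{1}{273103 + 150 \sqrt{215}}$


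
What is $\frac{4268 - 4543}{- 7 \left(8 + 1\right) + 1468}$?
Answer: $- \frac{55}{281} \approx -0.19573$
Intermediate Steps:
$\frac{4268 - 4543}{- 7 \left(8 + 1\right) + 1468} = - \frac{275}{\left(-7\right) 9 + 1468} = - \frac{275}{-63 + 1468} = - \frac{275}{1405} = \left(-275\right) \frac{1}{1405} = - \frac{55}{281}$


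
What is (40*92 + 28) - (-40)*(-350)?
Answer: -10292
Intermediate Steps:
(40*92 + 28) - (-40)*(-350) = (3680 + 28) - 1*14000 = 3708 - 14000 = -10292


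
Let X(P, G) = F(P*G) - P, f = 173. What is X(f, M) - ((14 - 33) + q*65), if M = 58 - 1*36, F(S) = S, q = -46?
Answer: 6642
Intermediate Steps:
M = 22 (M = 58 - 36 = 22)
X(P, G) = -P + G*P (X(P, G) = P*G - P = G*P - P = -P + G*P)
X(f, M) - ((14 - 33) + q*65) = 173*(-1 + 22) - ((14 - 33) - 46*65) = 173*21 - (-19 - 2990) = 3633 - 1*(-3009) = 3633 + 3009 = 6642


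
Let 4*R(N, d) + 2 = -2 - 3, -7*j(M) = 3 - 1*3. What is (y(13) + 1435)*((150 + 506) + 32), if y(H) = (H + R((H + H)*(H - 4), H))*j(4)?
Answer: 987280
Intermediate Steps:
j(M) = 0 (j(M) = -(3 - 1*3)/7 = -(3 - 3)/7 = -⅐*0 = 0)
R(N, d) = -7/4 (R(N, d) = -½ + (-2 - 3)/4 = -½ + (¼)*(-5) = -½ - 5/4 = -7/4)
y(H) = 0 (y(H) = (H - 7/4)*0 = (-7/4 + H)*0 = 0)
(y(13) + 1435)*((150 + 506) + 32) = (0 + 1435)*((150 + 506) + 32) = 1435*(656 + 32) = 1435*688 = 987280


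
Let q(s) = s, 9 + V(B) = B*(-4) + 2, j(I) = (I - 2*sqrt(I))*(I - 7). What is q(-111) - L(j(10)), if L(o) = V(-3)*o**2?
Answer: -6411 + 1800*sqrt(10) ≈ -718.90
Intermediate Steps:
j(I) = (-7 + I)*(I - 2*sqrt(I)) (j(I) = (I - 2*sqrt(I))*(-7 + I) = (-7 + I)*(I - 2*sqrt(I)))
V(B) = -7 - 4*B (V(B) = -9 + (B*(-4) + 2) = -9 + (-4*B + 2) = -9 + (2 - 4*B) = -7 - 4*B)
L(o) = 5*o**2 (L(o) = (-7 - 4*(-3))*o**2 = (-7 + 12)*o**2 = 5*o**2)
q(-111) - L(j(10)) = -111 - 5*(10**2 - 7*10 - 20*sqrt(10) + 14*sqrt(10))**2 = -111 - 5*(100 - 70 - 20*sqrt(10) + 14*sqrt(10))**2 = -111 - 5*(30 - 6*sqrt(10))**2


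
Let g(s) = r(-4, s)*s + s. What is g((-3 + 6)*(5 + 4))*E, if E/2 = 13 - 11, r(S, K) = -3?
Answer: -216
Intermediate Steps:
g(s) = -2*s (g(s) = -3*s + s = -2*s)
E = 4 (E = 2*(13 - 11) = 2*2 = 4)
g((-3 + 6)*(5 + 4))*E = -2*(-3 + 6)*(5 + 4)*4 = -6*9*4 = -2*27*4 = -54*4 = -216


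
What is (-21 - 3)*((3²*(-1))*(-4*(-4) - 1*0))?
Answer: 3456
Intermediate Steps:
(-21 - 3)*((3²*(-1))*(-4*(-4) - 1*0)) = -24*9*(-1)*(16 + 0) = -(-216)*16 = -24*(-144) = 3456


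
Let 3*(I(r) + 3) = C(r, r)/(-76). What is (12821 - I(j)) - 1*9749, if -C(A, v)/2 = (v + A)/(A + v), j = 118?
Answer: 350549/114 ≈ 3075.0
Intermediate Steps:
C(A, v) = -2 (C(A, v) = -2*(v + A)/(A + v) = -2*(A + v)/(A + v) = -2*1 = -2)
I(r) = -341/114 (I(r) = -3 + (-2/(-76))/3 = -3 + (-2*(-1/76))/3 = -3 + (1/3)*(1/38) = -3 + 1/114 = -341/114)
(12821 - I(j)) - 1*9749 = (12821 - 1*(-341/114)) - 1*9749 = (12821 + 341/114) - 9749 = 1461935/114 - 9749 = 350549/114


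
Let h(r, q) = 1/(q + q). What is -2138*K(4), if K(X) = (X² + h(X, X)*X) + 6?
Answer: -48105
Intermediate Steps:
h(r, q) = 1/(2*q)
K(X) = 13/2 + X² (K(X) = (X² + (1/(2*X))*X) + 6 = (X² + ½) + 6 = (½ + X²) + 6 = 13/2 + X²)
-2138*K(4) = -2138*(13/2 + 4²) = -2138*(13/2 + 16) = -2138*45/2 = -48105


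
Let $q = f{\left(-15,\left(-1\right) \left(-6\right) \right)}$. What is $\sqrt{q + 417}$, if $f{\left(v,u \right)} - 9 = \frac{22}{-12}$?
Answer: $\frac{\sqrt{15270}}{6} \approx 20.595$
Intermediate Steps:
$f{\left(v,u \right)} = \frac{43}{6}$ ($f{\left(v,u \right)} = 9 + \frac{22}{-12} = 9 + 22 \left(- \frac{1}{12}\right) = 9 - \frac{11}{6} = \frac{43}{6}$)
$q = \frac{43}{6} \approx 7.1667$
$\sqrt{q + 417} = \sqrt{\frac{43}{6} + 417} = \sqrt{\frac{2545}{6}} = \frac{\sqrt{15270}}{6}$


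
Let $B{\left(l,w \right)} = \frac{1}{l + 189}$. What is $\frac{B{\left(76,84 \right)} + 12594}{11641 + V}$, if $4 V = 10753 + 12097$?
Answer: $\frac{6674822}{9197355} \approx 0.72573$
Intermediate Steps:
$V = \frac{11425}{2}$ ($V = \frac{10753 + 12097}{4} = \frac{1}{4} \cdot 22850 = \frac{11425}{2} \approx 5712.5$)
$B{\left(l,w \right)} = \frac{1}{189 + l}$
$\frac{B{\left(76,84 \right)} + 12594}{11641 + V} = \frac{\frac{1}{189 + 76} + 12594}{11641 + \frac{11425}{2}} = \frac{\frac{1}{265} + 12594}{\frac{34707}{2}} = \left(\frac{1}{265} + 12594\right) \frac{2}{34707} = \frac{3337411}{265} \cdot \frac{2}{34707} = \frac{6674822}{9197355}$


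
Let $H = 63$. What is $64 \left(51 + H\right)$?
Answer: $7296$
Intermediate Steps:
$64 \left(51 + H\right) = 64 \left(51 + 63\right) = 64 \cdot 114 = 7296$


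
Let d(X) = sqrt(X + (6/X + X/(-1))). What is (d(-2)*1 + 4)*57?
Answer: 228 + 57*I*sqrt(3) ≈ 228.0 + 98.727*I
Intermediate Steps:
d(X) = sqrt(6)*sqrt(1/X) (d(X) = sqrt(X + (6/X + X*(-1))) = sqrt(X + (6/X - X)) = sqrt(X + (-X + 6/X)) = sqrt(6/X) = sqrt(6)*sqrt(1/X))
(d(-2)*1 + 4)*57 = ((sqrt(6)*sqrt(1/(-2)))*1 + 4)*57 = ((sqrt(6)*sqrt(-1/2))*1 + 4)*57 = ((sqrt(6)*(I*sqrt(2)/2))*1 + 4)*57 = ((I*sqrt(3))*1 + 4)*57 = (I*sqrt(3) + 4)*57 = (4 + I*sqrt(3))*57 = 228 + 57*I*sqrt(3)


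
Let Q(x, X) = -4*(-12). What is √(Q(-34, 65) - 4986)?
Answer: I*√4938 ≈ 70.271*I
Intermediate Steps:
Q(x, X) = 48
√(Q(-34, 65) - 4986) = √(48 - 4986) = √(-4938) = I*√4938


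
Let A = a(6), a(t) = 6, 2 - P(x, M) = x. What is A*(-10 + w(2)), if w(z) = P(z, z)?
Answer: -60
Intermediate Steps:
P(x, M) = 2 - x
w(z) = 2 - z
A = 6
A*(-10 + w(2)) = 6*(-10 + (2 - 1*2)) = 6*(-10 + (2 - 2)) = 6*(-10 + 0) = 6*(-10) = -60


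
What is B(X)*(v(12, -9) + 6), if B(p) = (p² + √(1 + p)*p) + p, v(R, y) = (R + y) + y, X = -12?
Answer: 0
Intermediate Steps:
v(R, y) = R + 2*y
B(p) = p + p² + p*√(1 + p) (B(p) = (p² + p*√(1 + p)) + p = p + p² + p*√(1 + p))
B(X)*(v(12, -9) + 6) = (-12*(1 - 12 + √(1 - 12)))*((12 + 2*(-9)) + 6) = (-12*(1 - 12 + √(-11)))*((12 - 18) + 6) = (-12*(1 - 12 + I*√11))*(-6 + 6) = -12*(-11 + I*√11)*0 = (132 - 12*I*√11)*0 = 0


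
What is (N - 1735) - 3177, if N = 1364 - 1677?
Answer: -5225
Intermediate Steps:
N = -313
(N - 1735) - 3177 = (-313 - 1735) - 3177 = -2048 - 3177 = -5225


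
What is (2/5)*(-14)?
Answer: -28/5 ≈ -5.6000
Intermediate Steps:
(2/5)*(-14) = ((⅕)*2)*(-14) = (⅖)*(-14) = -28/5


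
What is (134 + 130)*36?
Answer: 9504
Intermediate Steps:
(134 + 130)*36 = 264*36 = 9504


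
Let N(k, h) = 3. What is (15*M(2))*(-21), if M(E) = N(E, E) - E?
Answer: -315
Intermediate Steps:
M(E) = 3 - E
(15*M(2))*(-21) = (15*(3 - 1*2))*(-21) = (15*(3 - 2))*(-21) = (15*1)*(-21) = 15*(-21) = -315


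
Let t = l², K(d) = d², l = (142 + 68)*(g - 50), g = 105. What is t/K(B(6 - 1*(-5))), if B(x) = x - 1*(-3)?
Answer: 680625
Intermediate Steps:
B(x) = 3 + x (B(x) = x + 3 = 3 + x)
l = 11550 (l = (142 + 68)*(105 - 50) = 210*55 = 11550)
t = 133402500 (t = 11550² = 133402500)
t/K(B(6 - 1*(-5))) = 133402500/((3 + (6 - 1*(-5)))²) = 133402500/((3 + (6 + 5))²) = 133402500/((3 + 11)²) = 133402500/(14²) = 133402500/196 = 133402500*(1/196) = 680625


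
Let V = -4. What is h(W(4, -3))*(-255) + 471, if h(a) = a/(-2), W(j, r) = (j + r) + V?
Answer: 177/2 ≈ 88.500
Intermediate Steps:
W(j, r) = -4 + j + r (W(j, r) = (j + r) - 4 = -4 + j + r)
h(a) = -a/2 (h(a) = a*(-½) = -a/2)
h(W(4, -3))*(-255) + 471 = -(-4 + 4 - 3)/2*(-255) + 471 = -½*(-3)*(-255) + 471 = (3/2)*(-255) + 471 = -765/2 + 471 = 177/2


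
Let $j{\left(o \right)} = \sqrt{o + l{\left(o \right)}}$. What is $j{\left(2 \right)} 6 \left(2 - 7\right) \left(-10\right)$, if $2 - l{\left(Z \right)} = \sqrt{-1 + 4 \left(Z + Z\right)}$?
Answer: $300 \sqrt{4 - \sqrt{15}} \approx 106.92$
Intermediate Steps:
$l{\left(Z \right)} = 2 - \sqrt{-1 + 8 Z}$ ($l{\left(Z \right)} = 2 - \sqrt{-1 + 4 \left(Z + Z\right)} = 2 - \sqrt{-1 + 4 \cdot 2 Z} = 2 - \sqrt{-1 + 8 Z}$)
$j{\left(o \right)} = \sqrt{2 + o - \sqrt{-1 + 8 o}}$ ($j{\left(o \right)} = \sqrt{o - \left(-2 + \sqrt{-1 + 8 o}\right)} = \sqrt{2 + o - \sqrt{-1 + 8 o}}$)
$j{\left(2 \right)} 6 \left(2 - 7\right) \left(-10\right) = \sqrt{2 + 2 - \sqrt{-1 + 8 \cdot 2}} \cdot 6 \left(2 - 7\right) \left(-10\right) = \sqrt{2 + 2 - \sqrt{-1 + 16}} \cdot 6 \left(-5\right) \left(-10\right) = \sqrt{2 + 2 - \sqrt{15}} \cdot 6 \left(-5\right) \left(-10\right) = \sqrt{4 - \sqrt{15}} \cdot 6 \left(-5\right) \left(-10\right) = 6 \sqrt{4 - \sqrt{15}} \left(-5\right) \left(-10\right) = - 30 \sqrt{4 - \sqrt{15}} \left(-10\right) = 300 \sqrt{4 - \sqrt{15}}$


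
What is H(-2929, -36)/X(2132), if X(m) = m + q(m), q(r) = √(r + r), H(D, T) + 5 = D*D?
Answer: 4289518/1065 - 2144759*√1066/567645 ≈ 3904.4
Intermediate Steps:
H(D, T) = -5 + D² (H(D, T) = -5 + D*D = -5 + D²)
q(r) = √2*√r (q(r) = √(2*r) = √2*√r)
X(m) = m + √2*√m
H(-2929, -36)/X(2132) = (-5 + (-2929)²)/(2132 + √2*√2132) = (-5 + 8579041)/(2132 + √2*(2*√533)) = 8579036/(2132 + 2*√1066)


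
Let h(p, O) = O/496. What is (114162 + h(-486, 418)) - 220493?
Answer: -26369879/248 ≈ -1.0633e+5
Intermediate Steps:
h(p, O) = O/496 (h(p, O) = O*(1/496) = O/496)
(114162 + h(-486, 418)) - 220493 = (114162 + (1/496)*418) - 220493 = (114162 + 209/248) - 220493 = 28312385/248 - 220493 = -26369879/248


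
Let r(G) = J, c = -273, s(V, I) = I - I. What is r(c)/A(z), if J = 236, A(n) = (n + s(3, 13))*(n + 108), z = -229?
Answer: 236/27709 ≈ 0.0085171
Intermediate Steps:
s(V, I) = 0
A(n) = n*(108 + n) (A(n) = (n + 0)*(n + 108) = n*(108 + n))
r(G) = 236
r(c)/A(z) = 236/((-229*(108 - 229))) = 236/((-229*(-121))) = 236/27709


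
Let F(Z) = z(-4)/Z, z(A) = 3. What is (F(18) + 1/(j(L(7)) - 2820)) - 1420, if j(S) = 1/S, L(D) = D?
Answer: -168156583/118434 ≈ -1419.8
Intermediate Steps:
F(Z) = 3/Z
(F(18) + 1/(j(L(7)) - 2820)) - 1420 = (3/18 + 1/(1/7 - 2820)) - 1420 = (3*(1/18) + 1/(⅐ - 2820)) - 1420 = (⅙ + 1/(-19739/7)) - 1420 = (⅙ - 7/19739) - 1420 = 19697/118434 - 1420 = -168156583/118434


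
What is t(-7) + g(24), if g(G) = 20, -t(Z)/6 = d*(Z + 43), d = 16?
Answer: -3436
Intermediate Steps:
t(Z) = -4128 - 96*Z (t(Z) = -96*(Z + 43) = -96*(43 + Z) = -6*(688 + 16*Z) = -4128 - 96*Z)
t(-7) + g(24) = (-4128 - 96*(-7)) + 20 = (-4128 + 672) + 20 = -3456 + 20 = -3436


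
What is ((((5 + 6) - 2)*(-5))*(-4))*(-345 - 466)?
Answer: -145980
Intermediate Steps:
((((5 + 6) - 2)*(-5))*(-4))*(-345 - 466) = (((11 - 2)*(-5))*(-4))*(-811) = ((9*(-5))*(-4))*(-811) = -45*(-4)*(-811) = 180*(-811) = -145980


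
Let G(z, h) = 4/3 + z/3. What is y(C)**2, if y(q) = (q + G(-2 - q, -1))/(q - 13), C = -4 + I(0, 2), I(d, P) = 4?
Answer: 4/1521 ≈ 0.0026299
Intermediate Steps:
G(z, h) = 4/3 + z/3 (G(z, h) = 4*(1/3) + z*(1/3) = 4/3 + z/3)
C = 0 (C = -4 + 4 = 0)
y(q) = (2/3 + 2*q/3)/(-13 + q) (y(q) = (q + (4/3 + (-2 - q)/3))/(q - 13) = (q + (4/3 + (-2/3 - q/3)))/(-13 + q) = (q + (2/3 - q/3))/(-13 + q) = (2/3 + 2*q/3)/(-13 + q))
y(C)**2 = (2*(1 + 0)/(3*(-13 + 0)))**2 = ((2/3)*1/(-13))**2 = ((2/3)*(-1/13)*1)**2 = (-2/39)**2 = 4/1521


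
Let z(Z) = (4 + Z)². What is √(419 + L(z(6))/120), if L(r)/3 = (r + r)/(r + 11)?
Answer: √5163054/111 ≈ 20.471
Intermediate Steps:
L(r) = 6*r/(11 + r) (L(r) = 3*((r + r)/(r + 11)) = 3*((2*r)/(11 + r)) = 3*(2*r/(11 + r)) = 6*r/(11 + r))
√(419 + L(z(6))/120) = √(419 + (6*(4 + 6)²/(11 + (4 + 6)²))/120) = √(419 + (6*10²/(11 + 10²))*(1/120)) = √(419 + (6*100/(11 + 100))*(1/120)) = √(419 + (6*100/111)*(1/120)) = √(419 + (6*100*(1/111))*(1/120)) = √(419 + (200/37)*(1/120)) = √(419 + 5/111) = √(46514/111) = √5163054/111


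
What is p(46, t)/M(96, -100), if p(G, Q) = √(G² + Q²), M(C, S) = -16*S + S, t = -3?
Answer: √85/300 ≈ 0.030732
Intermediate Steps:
M(C, S) = -15*S
p(46, t)/M(96, -100) = √(46² + (-3)²)/((-15*(-100))) = √(2116 + 9)/1500 = √2125*(1/1500) = (5*√85)*(1/1500) = √85/300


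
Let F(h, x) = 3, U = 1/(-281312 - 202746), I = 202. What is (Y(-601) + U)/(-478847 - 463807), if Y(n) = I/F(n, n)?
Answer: -97779713/1368897629796 ≈ -7.1430e-5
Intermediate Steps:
U = -1/484058 (U = 1/(-484058) = -1/484058 ≈ -2.0659e-6)
Y(n) = 202/3
(Y(-601) + U)/(-478847 - 463807) = (202/3 - 1/484058)/(-478847 - 463807) = (97779713/1452174)/(-942654) = (97779713/1452174)*(-1/942654) = -97779713/1368897629796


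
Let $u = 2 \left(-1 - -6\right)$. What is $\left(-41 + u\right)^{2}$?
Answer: $961$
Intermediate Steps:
$u = 10$ ($u = 2 \left(-1 + 6\right) = 2 \cdot 5 = 10$)
$\left(-41 + u\right)^{2} = \left(-41 + 10\right)^{2} = \left(-31\right)^{2} = 961$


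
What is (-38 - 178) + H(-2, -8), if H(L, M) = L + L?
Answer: -220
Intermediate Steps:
H(L, M) = 2*L
(-38 - 178) + H(-2, -8) = (-38 - 178) + 2*(-2) = -216 - 4 = -220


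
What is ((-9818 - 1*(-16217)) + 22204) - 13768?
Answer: 14835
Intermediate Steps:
((-9818 - 1*(-16217)) + 22204) - 13768 = ((-9818 + 16217) + 22204) - 13768 = (6399 + 22204) - 13768 = 28603 - 13768 = 14835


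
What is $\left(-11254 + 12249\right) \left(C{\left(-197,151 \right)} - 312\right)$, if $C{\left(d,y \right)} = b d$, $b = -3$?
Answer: $277605$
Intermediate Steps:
$C{\left(d,y \right)} = - 3 d$
$\left(-11254 + 12249\right) \left(C{\left(-197,151 \right)} - 312\right) = \left(-11254 + 12249\right) \left(\left(-3\right) \left(-197\right) - 312\right) = 995 \left(591 - 312\right) = 995 \cdot 279 = 277605$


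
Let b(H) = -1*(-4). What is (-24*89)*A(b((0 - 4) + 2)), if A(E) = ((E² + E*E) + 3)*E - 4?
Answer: -290496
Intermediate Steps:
b(H) = 4
A(E) = -4 + E*(3 + 2*E²) (A(E) = ((E² + E²) + 3)*E - 4 = (2*E² + 3)*E - 4 = (3 + 2*E²)*E - 4 = E*(3 + 2*E²) - 4 = -4 + E*(3 + 2*E²))
(-24*89)*A(b((0 - 4) + 2)) = (-24*89)*(-4 + 2*4³ + 3*4) = -2136*(-4 + 2*64 + 12) = -2136*(-4 + 128 + 12) = -2136*136 = -290496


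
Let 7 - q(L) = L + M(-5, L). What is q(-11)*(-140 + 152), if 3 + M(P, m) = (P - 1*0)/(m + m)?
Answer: 2742/11 ≈ 249.27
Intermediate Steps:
M(P, m) = -3 + P/(2*m) (M(P, m) = -3 + (P - 1*0)/(m + m) = -3 + (P + 0)/((2*m)) = -3 + P*(1/(2*m)) = -3 + P/(2*m))
q(L) = 10 - L + 5/(2*L) (q(L) = 7 - (L + (-3 + (½)*(-5)/L)) = 7 - (L + (-3 - 5/(2*L))) = 7 - (-3 + L - 5/(2*L)) = 7 + (3 - L + 5/(2*L)) = 10 - L + 5/(2*L))
q(-11)*(-140 + 152) = (10 - 1*(-11) + (5/2)/(-11))*(-140 + 152) = (10 + 11 + (5/2)*(-1/11))*12 = (10 + 11 - 5/22)*12 = (457/22)*12 = 2742/11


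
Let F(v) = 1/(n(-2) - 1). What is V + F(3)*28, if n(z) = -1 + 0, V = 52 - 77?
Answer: -39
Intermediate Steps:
V = -25
n(z) = -1
F(v) = -½ (F(v) = 1/(-1 - 1) = 1/(-2) = -½)
V + F(3)*28 = -25 - ½*28 = -25 - 14 = -39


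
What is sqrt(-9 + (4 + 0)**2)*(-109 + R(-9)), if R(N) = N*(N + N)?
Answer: 53*sqrt(7) ≈ 140.22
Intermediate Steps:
R(N) = 2*N**2 (R(N) = N*(2*N) = 2*N**2)
sqrt(-9 + (4 + 0)**2)*(-109 + R(-9)) = sqrt(-9 + (4 + 0)**2)*(-109 + 2*(-9)**2) = sqrt(-9 + 4**2)*(-109 + 2*81) = sqrt(-9 + 16)*(-109 + 162) = sqrt(7)*53 = 53*sqrt(7)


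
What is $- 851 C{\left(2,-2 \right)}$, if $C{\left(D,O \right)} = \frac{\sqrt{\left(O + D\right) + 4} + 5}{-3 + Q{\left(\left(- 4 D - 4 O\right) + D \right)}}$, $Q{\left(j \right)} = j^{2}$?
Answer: $-5957$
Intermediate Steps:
$C{\left(D,O \right)} = \frac{5 + \sqrt{4 + D + O}}{-3 + \left(- 4 O - 3 D\right)^{2}}$ ($C{\left(D,O \right)} = \frac{\sqrt{\left(O + D\right) + 4} + 5}{-3 + \left(\left(- 4 D - 4 O\right) + D\right)^{2}} = \frac{\sqrt{\left(D + O\right) + 4} + 5}{-3 + \left(- 4 O - 3 D\right)^{2}} = \frac{\sqrt{4 + D + O} + 5}{-3 + \left(- 4 O - 3 D\right)^{2}} = \frac{5 + \sqrt{4 + D + O}}{-3 + \left(- 4 O - 3 D\right)^{2}}$)
$- 851 C{\left(2,-2 \right)} = - 851 \frac{5 + \sqrt{4 + 2 - 2}}{-3 + \left(3 \cdot 2 + 4 \left(-2\right)\right)^{2}} = - 851 \frac{5 + \sqrt{4}}{-3 + \left(6 - 8\right)^{2}} = - 851 \frac{5 + 2}{-3 + \left(-2\right)^{2}} = - 851 \frac{1}{-3 + 4} \cdot 7 = - 851 \cdot 1^{-1} \cdot 7 = - 851 \cdot 1 \cdot 7 = \left(-851\right) 7 = -5957$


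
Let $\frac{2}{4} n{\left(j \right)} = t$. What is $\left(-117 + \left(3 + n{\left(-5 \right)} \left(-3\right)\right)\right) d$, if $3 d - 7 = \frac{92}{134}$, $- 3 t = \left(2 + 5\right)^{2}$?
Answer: $- \frac{8240}{201} \approx -40.995$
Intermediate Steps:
$t = - \frac{49}{3}$ ($t = - \frac{\left(2 + 5\right)^{2}}{3} = - \frac{7^{2}}{3} = \left(- \frac{1}{3}\right) 49 = - \frac{49}{3} \approx -16.333$)
$n{\left(j \right)} = - \frac{98}{3}$ ($n{\left(j \right)} = 2 \left(- \frac{49}{3}\right) = - \frac{98}{3}$)
$d = \frac{515}{201}$ ($d = \frac{7}{3} + \frac{92 \cdot \frac{1}{134}}{3} = \frac{7}{3} + \frac{1}{3} \cdot \frac{46}{67} = \frac{7}{3} + \frac{46}{201} = \frac{515}{201} \approx 2.5622$)
$\left(-117 + \left(3 + n{\left(-5 \right)} \left(-3\right)\right)\right) d = \left(-117 + \left(3 - -98\right)\right) \frac{515}{201} = \left(-117 + \left(3 + 98\right)\right) \frac{515}{201} = \left(-117 + 101\right) \frac{515}{201} = \left(-16\right) \frac{515}{201} = - \frac{8240}{201}$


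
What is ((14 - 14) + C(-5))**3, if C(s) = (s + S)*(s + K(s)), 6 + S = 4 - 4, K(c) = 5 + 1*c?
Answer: 166375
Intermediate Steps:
K(c) = 5 + c
S = -6 (S = -6 + (4 - 4) = -6 + 0 = -6)
C(s) = (-6 + s)*(5 + 2*s) (C(s) = (s - 6)*(s + (5 + s)) = (-6 + s)*(5 + 2*s))
((14 - 14) + C(-5))**3 = ((14 - 14) + (-30 - 7*(-5) + 2*(-5)**2))**3 = (0 + (-30 + 35 + 2*25))**3 = (0 + (-30 + 35 + 50))**3 = (0 + 55)**3 = 55**3 = 166375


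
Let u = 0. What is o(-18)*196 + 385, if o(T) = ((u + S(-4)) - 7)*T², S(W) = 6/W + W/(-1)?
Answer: -285383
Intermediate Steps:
S(W) = -W + 6/W (S(W) = 6/W + W*(-1) = 6/W - W = -W + 6/W)
o(T) = -9*T²/2 (o(T) = ((0 + (-1*(-4) + 6/(-4))) - 7)*T² = ((0 + (4 + 6*(-¼))) - 7)*T² = ((0 + (4 - 3/2)) - 7)*T² = ((0 + 5/2) - 7)*T² = (5/2 - 7)*T² = -9*T²/2)
o(-18)*196 + 385 = -9/2*(-18)²*196 + 385 = -9/2*324*196 + 385 = -1458*196 + 385 = -285768 + 385 = -285383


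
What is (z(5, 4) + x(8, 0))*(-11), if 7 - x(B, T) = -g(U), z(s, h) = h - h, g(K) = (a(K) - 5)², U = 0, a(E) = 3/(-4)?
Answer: -7051/16 ≈ -440.69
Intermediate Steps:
a(E) = -¾ (a(E) = 3*(-¼) = -¾)
g(K) = 529/16 (g(K) = (-¾ - 5)² = (-23/4)² = 529/16)
z(s, h) = 0
x(B, T) = 641/16 (x(B, T) = 7 - (-1)*529/16 = 7 - 1*(-529/16) = 7 + 529/16 = 641/16)
(z(5, 4) + x(8, 0))*(-11) = (0 + 641/16)*(-11) = (641/16)*(-11) = -7051/16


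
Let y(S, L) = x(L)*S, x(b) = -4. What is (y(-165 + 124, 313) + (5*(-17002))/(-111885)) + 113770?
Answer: 2549518120/22377 ≈ 1.1393e+5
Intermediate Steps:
y(S, L) = -4*S
(y(-165 + 124, 313) + (5*(-17002))/(-111885)) + 113770 = (-4*(-165 + 124) + (5*(-17002))/(-111885)) + 113770 = (-4*(-41) - 85010*(-1/111885)) + 113770 = (164 + 17002/22377) + 113770 = 3686830/22377 + 113770 = 2549518120/22377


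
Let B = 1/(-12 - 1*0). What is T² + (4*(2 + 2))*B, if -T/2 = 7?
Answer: 584/3 ≈ 194.67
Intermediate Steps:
T = -14 (T = -2*7 = -14)
B = -1/12 (B = 1/(-12 + 0) = 1/(-12) = -1/12 ≈ -0.083333)
T² + (4*(2 + 2))*B = (-14)² + (4*(2 + 2))*(-1/12) = 196 + (4*4)*(-1/12) = 196 + 16*(-1/12) = 196 - 4/3 = 584/3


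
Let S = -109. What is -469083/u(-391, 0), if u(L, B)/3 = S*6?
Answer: 156361/654 ≈ 239.08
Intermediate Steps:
u(L, B) = -1962 (u(L, B) = 3*(-109*6) = 3*(-654) = -1962)
-469083/u(-391, 0) = -469083/(-1962) = -469083*(-1/1962) = 156361/654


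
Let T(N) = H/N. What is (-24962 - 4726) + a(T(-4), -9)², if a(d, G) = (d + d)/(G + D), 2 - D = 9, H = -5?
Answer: -30400487/1024 ≈ -29688.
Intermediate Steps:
D = -7 (D = 2 - 1*9 = 2 - 9 = -7)
T(N) = -5/N
a(d, G) = 2*d/(-7 + G) (a(d, G) = (d + d)/(G - 7) = (2*d)/(-7 + G) = 2*d/(-7 + G))
(-24962 - 4726) + a(T(-4), -9)² = (-24962 - 4726) + (2*(-5/(-4))/(-7 - 9))² = -29688 + (2*(-5*(-¼))/(-16))² = -29688 + (2*(5/4)*(-1/16))² = -29688 + (-5/32)² = -29688 + 25/1024 = -30400487/1024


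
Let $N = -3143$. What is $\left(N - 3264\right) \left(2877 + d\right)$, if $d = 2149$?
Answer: $-32201582$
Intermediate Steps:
$\left(N - 3264\right) \left(2877 + d\right) = \left(-3143 - 3264\right) \left(2877 + 2149\right) = \left(-6407\right) 5026 = -32201582$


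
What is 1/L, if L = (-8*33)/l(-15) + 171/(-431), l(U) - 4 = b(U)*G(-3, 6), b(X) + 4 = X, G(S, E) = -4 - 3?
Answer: -59047/137211 ≈ -0.43034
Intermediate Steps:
G(S, E) = -7
b(X) = -4 + X
l(U) = 32 - 7*U (l(U) = 4 + (-4 + U)*(-7) = 4 + (28 - 7*U) = 32 - 7*U)
L = -137211/59047 (L = (-8*33)/(32 - 7*(-15)) + 171/(-431) = -264/(32 + 105) + 171*(-1/431) = -264/137 - 171/431 = -137211/59047 ≈ -2.3238)
1/L = 1/(-137211/59047) = -59047/137211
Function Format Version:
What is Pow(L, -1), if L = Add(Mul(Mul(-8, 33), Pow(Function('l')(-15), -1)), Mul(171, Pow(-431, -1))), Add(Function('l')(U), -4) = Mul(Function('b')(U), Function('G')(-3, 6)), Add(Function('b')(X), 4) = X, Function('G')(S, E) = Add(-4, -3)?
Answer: Rational(-59047, 137211) ≈ -0.43034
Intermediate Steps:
Function('G')(S, E) = -7
Function('b')(X) = Add(-4, X)
Function('l')(U) = Add(32, Mul(-7, U)) (Function('l')(U) = Add(4, Mul(Add(-4, U), -7)) = Add(4, Add(28, Mul(-7, U))) = Add(32, Mul(-7, U)))
L = Rational(-137211, 59047) (L = Add(Mul(Mul(-8, 33), Pow(Add(32, Mul(-7, -15)), -1)), Mul(171, Pow(-431, -1))) = Add(Mul(-264, Pow(Add(32, 105), -1)), Mul(171, Rational(-1, 431))) = Add(Mul(-264, Pow(137, -1)), Rational(-171, 431)) = Add(Mul(-264, Rational(1, 137)), Rational(-171, 431)) = Add(Rational(-264, 137), Rational(-171, 431)) = Rational(-137211, 59047) ≈ -2.3238)
Pow(L, -1) = Pow(Rational(-137211, 59047), -1) = Rational(-59047, 137211)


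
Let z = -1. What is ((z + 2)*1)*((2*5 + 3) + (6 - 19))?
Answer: 0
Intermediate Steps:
((z + 2)*1)*((2*5 + 3) + (6 - 19)) = ((-1 + 2)*1)*((2*5 + 3) + (6 - 19)) = (1*1)*((10 + 3) - 13) = 1*(13 - 13) = 1*0 = 0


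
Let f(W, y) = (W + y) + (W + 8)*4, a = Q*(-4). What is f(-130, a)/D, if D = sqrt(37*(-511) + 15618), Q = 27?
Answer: 66*I*sqrt(3289)/299 ≈ 12.659*I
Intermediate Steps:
a = -108 (a = 27*(-4) = -108)
f(W, y) = 32 + y + 5*W (f(W, y) = (W + y) + (8 + W)*4 = (W + y) + (32 + 4*W) = 32 + y + 5*W)
D = I*sqrt(3289) (D = sqrt(-18907 + 15618) = sqrt(-3289) = I*sqrt(3289) ≈ 57.35*I)
f(-130, a)/D = (32 - 108 + 5*(-130))/((I*sqrt(3289))) = (32 - 108 - 650)*(-I*sqrt(3289)/3289) = -(-66)*I*sqrt(3289)/299 = 66*I*sqrt(3289)/299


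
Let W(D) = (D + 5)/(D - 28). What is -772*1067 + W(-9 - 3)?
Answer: -32948953/40 ≈ -8.2372e+5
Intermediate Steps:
W(D) = (5 + D)/(-28 + D)
-772*1067 + W(-9 - 3) = -772*1067 + (5 + (-9 - 3))/(-28 + (-9 - 3)) = -823724 + (5 - 12)/(-28 - 12) = -823724 - 7/(-40) = -823724 - 1/40*(-7) = -823724 + 7/40 = -32948953/40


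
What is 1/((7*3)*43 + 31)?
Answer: 1/934 ≈ 0.0010707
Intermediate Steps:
1/((7*3)*43 + 31) = 1/(21*43 + 31) = 1/(903 + 31) = 1/934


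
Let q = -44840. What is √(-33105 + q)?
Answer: I*√77945 ≈ 279.19*I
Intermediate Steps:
√(-33105 + q) = √(-33105 - 44840) = √(-77945) = I*√77945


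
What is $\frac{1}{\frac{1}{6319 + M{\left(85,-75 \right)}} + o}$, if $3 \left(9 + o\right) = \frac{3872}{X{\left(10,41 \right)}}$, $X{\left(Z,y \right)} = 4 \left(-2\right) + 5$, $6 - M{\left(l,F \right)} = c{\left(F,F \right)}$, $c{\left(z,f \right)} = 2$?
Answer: $- \frac{56907}{24994810} \approx -0.0022768$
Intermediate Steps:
$M{\left(l,F \right)} = 4$ ($M{\left(l,F \right)} = 6 - 2 = 4$)
$X{\left(Z,y \right)} = -3$ ($X{\left(Z,y \right)} = -8 + 5 = -3$)
$o = - \frac{3953}{9}$ ($o = -9 + \frac{3872 \frac{1}{-3}}{3} = -9 + \frac{3872 \left(- \frac{1}{3}\right)}{3} = -9 + \frac{1}{3} \left(- \frac{3872}{3}\right) = -9 - \frac{3872}{9} = - \frac{3953}{9} \approx -439.22$)
$\frac{1}{\frac{1}{6319 + M{\left(85,-75 \right)}} + o} = \frac{1}{\frac{1}{6319 + 4} - \frac{3953}{9}} = \frac{1}{\frac{1}{6323} - \frac{3953}{9}} = \frac{1}{- \frac{24994810}{56907}} = - \frac{56907}{24994810}$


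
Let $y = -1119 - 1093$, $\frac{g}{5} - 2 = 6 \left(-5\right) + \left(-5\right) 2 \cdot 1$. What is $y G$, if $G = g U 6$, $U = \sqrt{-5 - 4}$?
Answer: $7565040 i \approx 7.565 \cdot 10^{6} i$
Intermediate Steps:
$U = 3 i$ ($U = \sqrt{-9} = 3 i \approx 3.0 i$)
$g = -190$ ($g = 10 + 5 \left(6 \left(-5\right) + \left(-5\right) 2 \cdot 1\right) = 10 + 5 \left(-30 - 10\right) = 10 + 5 \left(-40\right) = 10 - 200 = -190$)
$y = -2212$ ($y = -1119 - 1093 = -2212$)
$G = - 3420 i$ ($G = - 190 \cdot 3 i 6 = - 570 i 6 = - 3420 i \approx - 3420.0 i$)
$y G = - 2212 \left(- 3420 i\right) = 7565040 i$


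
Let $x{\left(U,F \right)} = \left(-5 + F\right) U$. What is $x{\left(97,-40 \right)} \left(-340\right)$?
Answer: $1484100$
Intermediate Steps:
$x{\left(U,F \right)} = U \left(-5 + F\right)$
$x{\left(97,-40 \right)} \left(-340\right) = 97 \left(-5 - 40\right) \left(-340\right) = 97 \left(-45\right) \left(-340\right) = \left(-4365\right) \left(-340\right) = 1484100$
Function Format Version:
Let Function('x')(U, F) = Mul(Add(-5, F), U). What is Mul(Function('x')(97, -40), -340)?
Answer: 1484100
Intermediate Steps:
Function('x')(U, F) = Mul(U, Add(-5, F))
Mul(Function('x')(97, -40), -340) = Mul(Mul(97, Add(-5, -40)), -340) = Mul(Mul(97, -45), -340) = Mul(-4365, -340) = 1484100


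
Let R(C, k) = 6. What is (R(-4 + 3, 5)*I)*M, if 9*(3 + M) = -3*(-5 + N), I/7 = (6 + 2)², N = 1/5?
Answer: -18816/5 ≈ -3763.2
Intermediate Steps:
N = ⅕ ≈ 0.20000
I = 448 (I = 7*(6 + 2)² = 7*8² = 7*64 = 448)
M = -7/5 (M = -3 + (-3*(-5 + ⅕))/9 = -3 + (-3*(-24/5))/9 = -3 + (⅑)*(72/5) = -3 + 8/5 = -7/5 ≈ -1.4000)
(R(-4 + 3, 5)*I)*M = (6*448)*(-7/5) = 2688*(-7/5) = -18816/5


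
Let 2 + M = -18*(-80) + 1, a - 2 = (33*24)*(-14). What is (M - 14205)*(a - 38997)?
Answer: 639359578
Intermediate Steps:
a = -11086 (a = 2 + (33*24)*(-14) = 2 + 792*(-14) = 2 - 11088 = -11086)
M = 1439 (M = -2 + (-18*(-80) + 1) = -2 + (1440 + 1) = -2 + 1441 = 1439)
(M - 14205)*(a - 38997) = (1439 - 14205)*(-11086 - 38997) = -12766*(-50083) = 639359578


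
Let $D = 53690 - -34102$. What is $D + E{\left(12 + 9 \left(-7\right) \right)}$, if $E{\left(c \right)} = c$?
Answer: $87741$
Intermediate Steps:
$D = 87792$ ($D = 53690 + 34102 = 87792$)
$D + E{\left(12 + 9 \left(-7\right) \right)} = 87792 + \left(12 + 9 \left(-7\right)\right) = 87792 + \left(12 - 63\right) = 87792 - 51 = 87741$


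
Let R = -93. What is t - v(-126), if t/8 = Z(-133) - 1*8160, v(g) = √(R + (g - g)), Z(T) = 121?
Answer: -64312 - I*√93 ≈ -64312.0 - 9.6436*I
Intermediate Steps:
v(g) = I*√93 (v(g) = √(-93 + (g - g)) = √(-93 + 0) = √(-93) = I*√93)
t = -64312 (t = 8*(121 - 1*8160) = 8*(121 - 8160) = 8*(-8039) = -64312)
t - v(-126) = -64312 - I*√93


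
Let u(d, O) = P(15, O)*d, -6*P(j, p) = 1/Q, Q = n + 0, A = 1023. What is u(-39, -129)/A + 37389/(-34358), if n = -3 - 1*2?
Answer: -95734031/87870585 ≈ -1.0895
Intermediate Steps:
n = -5 (n = -3 - 2 = -5)
Q = -5 (Q = -5 + 0 = -5)
P(j, p) = 1/30 (P(j, p) = -⅙/(-5) = -⅙*(-⅕) = 1/30)
u(d, O) = d/30
u(-39, -129)/A + 37389/(-34358) = ((1/30)*(-39))/1023 + 37389/(-34358) = -13/10*1/1023 + 37389*(-1/34358) = -13/10230 - 37389/34358 = -95734031/87870585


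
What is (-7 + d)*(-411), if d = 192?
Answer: -76035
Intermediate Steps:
(-7 + d)*(-411) = (-7 + 192)*(-411) = 185*(-411) = -76035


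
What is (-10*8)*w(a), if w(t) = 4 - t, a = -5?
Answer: -720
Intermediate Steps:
(-10*8)*w(a) = (-10*8)*(4 - 1*(-5)) = -80*(4 + 5) = -80*9 = -720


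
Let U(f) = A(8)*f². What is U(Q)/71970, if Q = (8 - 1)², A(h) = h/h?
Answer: 2401/71970 ≈ 0.033361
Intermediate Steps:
A(h) = 1
Q = 49 (Q = 7² = 49)
U(f) = f² (U(f) = 1*f² = f²)
U(Q)/71970 = 49²/71970 = 2401*(1/71970) = 2401/71970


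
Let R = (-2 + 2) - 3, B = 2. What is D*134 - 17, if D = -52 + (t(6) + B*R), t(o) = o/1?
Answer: -6985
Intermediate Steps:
t(o) = o (t(o) = o*1 = o)
R = -3 (R = 0 - 3 = -3)
D = -52 (D = -52 + (6 + 2*(-3)) = -52 + (6 - 6) = -52 + 0 = -52)
D*134 - 17 = -52*134 - 17 = -6968 - 17 = -6985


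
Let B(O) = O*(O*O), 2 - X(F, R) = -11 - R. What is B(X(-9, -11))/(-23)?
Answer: -8/23 ≈ -0.34783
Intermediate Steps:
X(F, R) = 13 + R (X(F, R) = 2 - (-11 - R) = 2 + (11 + R) = 13 + R)
B(O) = O**3 (B(O) = O*O**2 = O**3)
B(X(-9, -11))/(-23) = (13 - 11)**3/(-23) = 2**3*(-1/23) = 8*(-1/23) = -8/23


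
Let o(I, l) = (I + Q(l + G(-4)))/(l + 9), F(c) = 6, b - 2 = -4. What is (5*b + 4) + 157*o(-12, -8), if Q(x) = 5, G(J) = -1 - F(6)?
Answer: -1105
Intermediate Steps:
b = -2 (b = 2 - 4 = -2)
G(J) = -7 (G(J) = -1 - 1*6 = -1 - 6 = -7)
o(I, l) = (5 + I)/(9 + l) (o(I, l) = (I + 5)/(l + 9) = (5 + I)/(9 + l))
(5*b + 4) + 157*o(-12, -8) = (5*(-2) + 4) + 157*((5 - 12)/(9 - 8)) = (-10 + 4) + 157*(-7/1) = -6 + 157*(1*(-7)) = -6 + 157*(-7) = -6 - 1099 = -1105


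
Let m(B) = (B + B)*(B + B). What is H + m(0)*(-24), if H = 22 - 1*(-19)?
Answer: 41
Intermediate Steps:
H = 41 (H = 22 + 19 = 41)
m(B) = 4*B**2 (m(B) = (2*B)*(2*B) = 4*B**2)
H + m(0)*(-24) = 41 + (4*0**2)*(-24) = 41 + (4*0)*(-24) = 41 + 0*(-24) = 41 + 0 = 41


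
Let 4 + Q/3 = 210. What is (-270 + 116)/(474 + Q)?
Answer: -11/78 ≈ -0.14103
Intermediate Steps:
Q = 618 (Q = -12 + 3*210 = -12 + 630 = 618)
(-270 + 116)/(474 + Q) = (-270 + 116)/(474 + 618) = -154/1092 = -154*1/1092 = -11/78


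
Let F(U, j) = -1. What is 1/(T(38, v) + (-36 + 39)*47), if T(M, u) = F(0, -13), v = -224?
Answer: 1/140 ≈ 0.0071429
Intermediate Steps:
T(M, u) = -1
1/(T(38, v) + (-36 + 39)*47) = 1/(-1 + (-36 + 39)*47) = 1/(-1 + 3*47) = 1/(-1 + 141) = 1/140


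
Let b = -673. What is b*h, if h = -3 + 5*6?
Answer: -18171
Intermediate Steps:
h = 27 (h = -3 + 30 = 27)
b*h = -673*27 = -18171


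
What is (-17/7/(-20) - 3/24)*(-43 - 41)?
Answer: 3/10 ≈ 0.30000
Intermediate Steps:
(-17/7/(-20) - 3/24)*(-43 - 41) = (-17*⅐*(-1/20) - 3*1/24)*(-84) = (-17/7*(-1/20) - ⅛)*(-84) = (17/140 - ⅛)*(-84) = -1/280*(-84) = 3/10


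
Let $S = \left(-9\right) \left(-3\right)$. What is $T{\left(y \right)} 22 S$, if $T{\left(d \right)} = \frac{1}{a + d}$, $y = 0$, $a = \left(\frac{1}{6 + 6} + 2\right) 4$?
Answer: $\frac{1782}{25} \approx 71.28$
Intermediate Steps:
$a = \frac{25}{3}$ ($a = \left(\frac{1}{12} + 2\right) 4 = \frac{25}{12} \cdot 4 = \frac{25}{3} \approx 8.3333$)
$T{\left(d \right)} = \frac{1}{\frac{25}{3} + d}$
$S = 27$
$T{\left(y \right)} 22 S = \frac{3}{25 + 3 \cdot 0} \cdot 22 \cdot 27 = \frac{3}{25 + 0} \cdot 22 \cdot 27 = \frac{3}{25} \cdot 22 \cdot 27 = \frac{66}{25} \cdot 27 = \frac{1782}{25}$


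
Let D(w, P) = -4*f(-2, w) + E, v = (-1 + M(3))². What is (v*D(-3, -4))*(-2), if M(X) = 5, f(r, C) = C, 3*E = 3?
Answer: -416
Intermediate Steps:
E = 1 (E = (⅓)*3 = 1)
v = 16 (v = (-1 + 5)² = 4² = 16)
D(w, P) = 1 - 4*w (D(w, P) = -4*w + 1 = 1 - 4*w)
(v*D(-3, -4))*(-2) = (16*(1 - 4*(-3)))*(-2) = (16*(1 + 12))*(-2) = (16*13)*(-2) = 208*(-2) = -416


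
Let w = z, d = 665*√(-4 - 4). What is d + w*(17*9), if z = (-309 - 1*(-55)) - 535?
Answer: -120717 + 1330*I*√2 ≈ -1.2072e+5 + 1880.9*I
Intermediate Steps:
d = 1330*I*√2 (d = 665*√(-8) = 665*(2*I*√2) = 1330*I*√2 ≈ 1880.9*I)
z = -789 (z = (-309 + 55) - 535 = -254 - 535 = -789)
w = -789
d + w*(17*9) = 1330*I*√2 - 13413*9 = 1330*I*√2 - 789*153 = 1330*I*√2 - 120717 = -120717 + 1330*I*√2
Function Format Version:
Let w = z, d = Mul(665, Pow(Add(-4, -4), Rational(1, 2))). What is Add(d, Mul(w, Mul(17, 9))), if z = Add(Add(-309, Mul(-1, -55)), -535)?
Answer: Add(-120717, Mul(1330, I, Pow(2, Rational(1, 2)))) ≈ Add(-1.2072e+5, Mul(1880.9, I))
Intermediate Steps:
d = Mul(1330, I, Pow(2, Rational(1, 2))) (d = Mul(665, Pow(-8, Rational(1, 2))) = Mul(665, Mul(2, I, Pow(2, Rational(1, 2)))) = Mul(1330, I, Pow(2, Rational(1, 2))) ≈ Mul(1880.9, I))
z = -789 (z = Add(Add(-309, 55), -535) = Add(-254, -535) = -789)
w = -789
Add(d, Mul(w, Mul(17, 9))) = Add(Mul(1330, I, Pow(2, Rational(1, 2))), Mul(-789, Mul(17, 9))) = Add(Mul(1330, I, Pow(2, Rational(1, 2))), Mul(-789, 153)) = Add(Mul(1330, I, Pow(2, Rational(1, 2))), -120717) = Add(-120717, Mul(1330, I, Pow(2, Rational(1, 2))))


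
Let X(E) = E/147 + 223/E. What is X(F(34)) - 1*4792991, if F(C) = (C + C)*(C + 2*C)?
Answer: -1628949046265/339864 ≈ -4.7929e+6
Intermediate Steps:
F(C) = 6*C² (F(C) = (2*C)*(3*C) = 6*C²)
X(E) = 223/E + E/147 (X(E) = E*(1/147) + 223/E = E/147 + 223/E = 223/E + E/147)
X(F(34)) - 1*4792991 = (223/((6*34²)) + (6*34²)/147) - 1*4792991 = (223/((6*1156)) + (6*1156)/147) - 4792991 = (223/6936 + (1/147)*6936) - 4792991 = (223*(1/6936) + 2312/49) - 4792991 = (223/6936 + 2312/49) - 4792991 = 16046959/339864 - 4792991 = -1628949046265/339864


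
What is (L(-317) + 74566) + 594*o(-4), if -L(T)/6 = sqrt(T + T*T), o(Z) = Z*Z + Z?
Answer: 81694 - 12*sqrt(25043) ≈ 79795.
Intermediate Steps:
o(Z) = Z + Z**2 (o(Z) = Z**2 + Z = Z + Z**2)
L(T) = -6*sqrt(T + T**2) (L(T) = -6*sqrt(T + T*T) = -6*sqrt(T + T**2))
(L(-317) + 74566) + 594*o(-4) = (-6*2*sqrt(25043) + 74566) + 594*(-4*(1 - 4)) = (-6*2*sqrt(25043) + 74566) + 594*(-4*(-3)) = (-12*sqrt(25043) + 74566) + 594*12 = (-12*sqrt(25043) + 74566) + 7128 = (74566 - 12*sqrt(25043)) + 7128 = 81694 - 12*sqrt(25043)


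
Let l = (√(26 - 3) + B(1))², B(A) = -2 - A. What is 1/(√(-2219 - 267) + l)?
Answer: 1/((3 - √23)² + I*√2486) ≈ 0.0012919 - 0.019973*I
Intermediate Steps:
l = (-3 + √23)² (l = (√(26 - 3) + (-2 - 1*1))² = (√23 + (-2 - 1))² = (√23 - 3)² = (-3 + √23)² ≈ 3.2250)
1/(√(-2219 - 267) + l) = 1/(√(-2219 - 267) + (3 - √23)²) = 1/(√(-2486) + (3 - √23)²) = 1/(I*√2486 + (3 - √23)²) = 1/((3 - √23)² + I*√2486)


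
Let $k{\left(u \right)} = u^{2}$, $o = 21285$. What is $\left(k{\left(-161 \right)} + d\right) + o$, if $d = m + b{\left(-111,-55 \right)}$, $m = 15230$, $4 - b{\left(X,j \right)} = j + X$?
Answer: $62606$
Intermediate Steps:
$b{\left(X,j \right)} = 4 - X - j$ ($b{\left(X,j \right)} = 4 - \left(j + X\right) = 4 - \left(X + j\right) = 4 - X - j$)
$d = 15400$ ($d = 15230 - -170 = 15230 + \left(4 + 111 + 55\right) = 15230 + 170 = 15400$)
$\left(k{\left(-161 \right)} + d\right) + o = \left(\left(-161\right)^{2} + 15400\right) + 21285 = \left(25921 + 15400\right) + 21285 = 41321 + 21285 = 62606$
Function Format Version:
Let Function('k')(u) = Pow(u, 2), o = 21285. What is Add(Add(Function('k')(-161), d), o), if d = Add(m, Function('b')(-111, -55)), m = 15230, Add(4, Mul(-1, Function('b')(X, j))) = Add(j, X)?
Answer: 62606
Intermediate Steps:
Function('b')(X, j) = Add(4, Mul(-1, X), Mul(-1, j)) (Function('b')(X, j) = Add(4, Mul(-1, Add(j, X))) = Add(4, Mul(-1, Add(X, j))) = Add(4, Add(Mul(-1, X), Mul(-1, j))) = Add(4, Mul(-1, X), Mul(-1, j)))
d = 15400 (d = Add(15230, Add(4, Mul(-1, -111), Mul(-1, -55))) = Add(15230, Add(4, 111, 55)) = Add(15230, 170) = 15400)
Add(Add(Function('k')(-161), d), o) = Add(Add(Pow(-161, 2), 15400), 21285) = Add(Add(25921, 15400), 21285) = Add(41321, 21285) = 62606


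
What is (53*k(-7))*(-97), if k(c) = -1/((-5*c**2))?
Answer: -5141/245 ≈ -20.984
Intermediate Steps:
k(c) = 1/(5*c**2) (k(c) = -(-1)/(5*c**2) = 1/(5*c**2))
(53*k(-7))*(-97) = (53*((1/5)/(-7)**2))*(-97) = (53*((1/5)*(1/49)))*(-97) = (53*(1/245))*(-97) = (53/245)*(-97) = -5141/245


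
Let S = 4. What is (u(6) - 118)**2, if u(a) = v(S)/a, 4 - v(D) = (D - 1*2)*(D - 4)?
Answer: 123904/9 ≈ 13767.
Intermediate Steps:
v(D) = 4 - (-4 + D)*(-2 + D) (v(D) = 4 - (D - 1*2)*(D - 4) = 4 - (D - 2)*(-4 + D) = 4 - (-2 + D)*(-4 + D) = 4 - (-4 + D)*(-2 + D))
u(a) = 4/a (u(a) = (-4 - 1*4**2 + 6*4)/a = (-4 - 1*16 + 24)/a = (-4 - 16 + 24)/a = 4/a)
(u(6) - 118)**2 = (4/6 - 118)**2 = (4*(1/6) - 118)**2 = (2/3 - 118)**2 = (-352/3)**2 = 123904/9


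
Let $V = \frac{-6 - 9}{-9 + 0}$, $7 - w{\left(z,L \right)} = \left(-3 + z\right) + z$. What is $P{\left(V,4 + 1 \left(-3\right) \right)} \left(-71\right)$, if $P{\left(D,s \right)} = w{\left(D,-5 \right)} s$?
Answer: $- \frac{1420}{3} \approx -473.33$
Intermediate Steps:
$w{\left(z,L \right)} = 10 - 2 z$ ($w{\left(z,L \right)} = 7 - \left(\left(-3 + z\right) + z\right) = 7 - \left(-3 + 2 z\right) = 10 - 2 z$)
$V = \frac{5}{3}$ ($V = - \frac{15}{-9} = \left(-15\right) \left(- \frac{1}{9}\right) = \frac{5}{3} \approx 1.6667$)
$P{\left(D,s \right)} = s \left(10 - 2 D\right)$ ($P{\left(D,s \right)} = \left(10 - 2 D\right) s = s \left(10 - 2 D\right)$)
$P{\left(V,4 + 1 \left(-3\right) \right)} \left(-71\right) = 2 \left(4 + 1 \left(-3\right)\right) \left(5 - \frac{5}{3}\right) \left(-71\right) = 2 \left(4 - 3\right) \left(5 - \frac{5}{3}\right) \left(-71\right) = 2 \cdot 1 \cdot \frac{10}{3} \left(-71\right) = \frac{20}{3} \left(-71\right) = - \frac{1420}{3}$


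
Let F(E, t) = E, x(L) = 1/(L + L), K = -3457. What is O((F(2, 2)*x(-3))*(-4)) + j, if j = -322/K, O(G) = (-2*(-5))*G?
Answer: 139246/10371 ≈ 13.426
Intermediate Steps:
x(L) = 1/(2*L)
O(G) = 10*G
j = 322/3457 (j = -322/(-3457) = -322*(-1/3457) = 322/3457 ≈ 0.093144)
O((F(2, 2)*x(-3))*(-4)) + j = 10*((2*((½)/(-3)))*(-4)) + 322/3457 = 10*((2*((½)*(-⅓)))*(-4)) + 322/3457 = 10*((2*(-⅙))*(-4)) + 322/3457 = 10*(-⅓*(-4)) + 322/3457 = 10*(4/3) + 322/3457 = 40/3 + 322/3457 = 139246/10371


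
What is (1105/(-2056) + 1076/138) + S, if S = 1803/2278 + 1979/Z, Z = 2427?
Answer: 386347010975/43573574888 ≈ 8.8665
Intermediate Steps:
S = 8884043/5528706 (S = 1803/2278 + 1979/2427 = 8884043/5528706 ≈ 1.6069)
(1105/(-2056) + 1076/138) + S = (1105/(-2056) + 1076/138) + 8884043/5528706 = (1105*(-1/2056) + 1076*(1/138)) + 8884043/5528706 = (-1105/2056 + 538/69) + 8884043/5528706 = 1029883/141864 + 8884043/5528706 = 386347010975/43573574888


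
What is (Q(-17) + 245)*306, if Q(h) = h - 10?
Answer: 66708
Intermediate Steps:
Q(h) = -10 + h
(Q(-17) + 245)*306 = ((-10 - 17) + 245)*306 = (-27 + 245)*306 = 218*306 = 66708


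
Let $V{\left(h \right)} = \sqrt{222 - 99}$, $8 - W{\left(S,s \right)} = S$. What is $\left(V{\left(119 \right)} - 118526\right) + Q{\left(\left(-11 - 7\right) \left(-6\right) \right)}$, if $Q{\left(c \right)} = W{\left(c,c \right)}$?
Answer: $-118626 + \sqrt{123} \approx -1.1861 \cdot 10^{5}$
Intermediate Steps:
$W{\left(S,s \right)} = 8 - S$
$V{\left(h \right)} = \sqrt{123}$
$Q{\left(c \right)} = 8 - c$
$\left(V{\left(119 \right)} - 118526\right) + Q{\left(\left(-11 - 7\right) \left(-6\right) \right)} = \left(\sqrt{123} - 118526\right) + \left(8 - \left(-11 - 7\right) \left(-6\right)\right) = \left(-118526 + \sqrt{123}\right) + \left(8 - \left(-18\right) \left(-6\right)\right) = \left(-118526 + \sqrt{123}\right) + \left(8 - 108\right) = \left(-118526 + \sqrt{123}\right) - 100 = -118626 + \sqrt{123}$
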